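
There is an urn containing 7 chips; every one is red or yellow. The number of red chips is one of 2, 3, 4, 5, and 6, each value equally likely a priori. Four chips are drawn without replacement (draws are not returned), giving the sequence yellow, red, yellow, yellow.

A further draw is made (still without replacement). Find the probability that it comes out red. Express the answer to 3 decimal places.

0.519

The likelihood of the observed sequence under each hypothesis: P(data | r = 2) = (5/7)(2/6)(4/5)(3/4) = 1/7; P(data | r = 3) = (4/7)(3/6)(3/5)(2/4) = 3/35; P(data | r = 4) = (3/7)(4/6)(2/5)(1/4) = 1/35; P(data | r = 5) = (2/7)(5/6)(1/5)(0/4) = 0; P(data | r = 6) = (1/7)(6/6)(0/5) = 0.
The prior-weighted likelihoods are 1/5 · 1/7 = 1/35, 1/5 · 3/35 = 3/175, 1/5 · 1/35 = 1/175, 1/5 · 0 = 0, 1/5 · 0 = 0; these sum to 9/175.
Normalising, the posterior is P(r = 2 | data) = 5/9, P(r = 3 | data) = 1/3, P(r = 4 | data) = 1/9, P(r = 5 | data) = 0, P(r = 6 | data) = 0.
Averaging over the posterior, P(red next | data) = (1/3)(5/9) + (2/3)(1/3) + (1)(1/9) = 14/27.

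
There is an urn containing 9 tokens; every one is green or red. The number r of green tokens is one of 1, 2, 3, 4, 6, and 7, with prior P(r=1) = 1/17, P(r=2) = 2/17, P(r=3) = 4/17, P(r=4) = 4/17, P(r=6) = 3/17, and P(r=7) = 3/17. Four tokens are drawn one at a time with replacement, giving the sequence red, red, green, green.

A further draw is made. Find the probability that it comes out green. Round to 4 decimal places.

0.4769

Under each hypothesis, the probability of the observed sequence is: P(data | r = 1) = (8/9)(8/9)(1/9)(1/9) = 0.0097546; P(data | r = 2) = (7/9)(7/9)(2/9)(2/9) = 0.029873; P(data | r = 3) = (6/9)(6/9)(3/9)(3/9) = 0.049383; P(data | r = 4) = (5/9)(5/9)(4/9)(4/9) = 0.060966; P(data | r = 6) = (3/9)(3/9)(6/9)(6/9) = 0.049383; P(data | r = 7) = (2/9)(2/9)(7/9)(7/9) = 0.029873.
Multiplying each by its prior: 1/17 · 0.0097546 = 0.0005738, 2/17 · 0.029873 = 0.0035145, 4/17 · 0.049383 = 0.011619, 4/17 · 0.060966 = 0.014345, 3/17 · 0.049383 = 0.0087146, 3/17 · 0.029873 = 0.0052718; with total 0.044039.
The posterior is then P(r = 1 | data) = 0.013029, P(r = 2 | data) = 0.079805, P(r = 3 | data) = 0.26384, P(r = 4 | data) = 0.32573, P(r = 6 | data) = 0.19788, P(r = 7 | data) = 0.11971.
So P(green next | data) = Σ P(green next | H) P(H | data) = (1/9)(0.013029) + (2/9)(0.079805) + (1/3)(0.26384) + (4/9)(0.32573) + (2/3)(0.19788) + (7/9)(0.11971) = 0.47693.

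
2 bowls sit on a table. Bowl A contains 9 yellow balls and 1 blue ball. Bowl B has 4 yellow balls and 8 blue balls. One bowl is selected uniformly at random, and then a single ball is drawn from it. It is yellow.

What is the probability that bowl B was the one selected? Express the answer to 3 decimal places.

Under each hypothesis, the probability of this draw is: P(data | bowl A) = (9/10) = 9/10; P(data | bowl B) = (4/12) = 1/3.
Weighting by the prior gives 1/2 · 9/10 = 9/20, 1/2 · 1/3 = 1/6; summing to 37/60.
Hence P(bowl B | data) = (1/6) / (37/60) = 10/37.

0.270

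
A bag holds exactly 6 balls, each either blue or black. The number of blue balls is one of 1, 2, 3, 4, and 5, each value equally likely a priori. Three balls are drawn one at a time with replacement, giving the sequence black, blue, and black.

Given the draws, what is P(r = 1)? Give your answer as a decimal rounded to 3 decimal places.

Compute the likelihood of the observed sequence for each case: P(data | r = 1) = (5/6)(1/6)(5/6) = 25/216; P(data | r = 2) = (4/6)(2/6)(4/6) = 4/27; P(data | r = 3) = (3/6)(3/6)(3/6) = 1/8; P(data | r = 4) = (2/6)(4/6)(2/6) = 2/27; P(data | r = 5) = (1/6)(5/6)(1/6) = 5/216.
The prior-weighted likelihoods are 1/5 · 25/216 = 5/216, 1/5 · 4/27 = 4/135, 1/5 · 1/8 = 1/40, 1/5 · 2/27 = 2/135, 1/5 · 5/216 = 1/216; these sum to 7/72.
So P(r = 1 | data) = (5/216) / (7/72) = 5/21.

0.238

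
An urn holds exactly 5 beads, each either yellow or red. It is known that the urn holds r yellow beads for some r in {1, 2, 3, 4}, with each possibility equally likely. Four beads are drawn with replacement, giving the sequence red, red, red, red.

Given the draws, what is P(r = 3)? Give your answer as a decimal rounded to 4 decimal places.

0.0452

Under each hypothesis, the probability of the observed sequence is: P(data | r = 1) = (4/5)(4/5)(4/5)(4/5) = 0.4096; P(data | r = 2) = (3/5)(3/5)(3/5)(3/5) = 0.1296; P(data | r = 3) = (2/5)(2/5)(2/5)(2/5) = 0.0256; P(data | r = 4) = (1/5)(1/5)(1/5)(1/5) = 0.0016.
Multiplying each by its prior: 1/4 · 0.4096 = 0.1024, 1/4 · 0.1296 = 0.0324, 1/4 · 0.0256 = 0.0064, 1/4 · 0.0016 = 0.0004; these sum to 0.1416.
Hence P(r = 3 | data) = (0.0064) / (0.1416) = 0.045198.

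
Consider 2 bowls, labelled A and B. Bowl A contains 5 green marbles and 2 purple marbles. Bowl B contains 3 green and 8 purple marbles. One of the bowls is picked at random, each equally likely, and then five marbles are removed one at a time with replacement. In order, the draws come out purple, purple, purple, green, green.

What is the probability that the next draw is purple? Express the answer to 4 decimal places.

Compute the likelihood of the observed sequence for each case: P(data | bowl A) = (2/7)(2/7)(2/7)(5/7)(5/7) = 0.0119; P(data | bowl B) = (8/11)(8/11)(8/11)(3/11)(3/11) = 0.028612.
Multiplying each by its prior: 1/2 · 0.0119 = 0.0059499, 1/2 · 0.028612 = 0.014306; with total 0.020256.
The posterior is then P(bowl A | data) = 0.29374, P(bowl B | data) = 0.70626.
So P(purple next | data) = Σ P(purple next | H) P(H | data) = (2/7)(0.29374) + (8/11)(0.70626) = 0.59757.

0.5976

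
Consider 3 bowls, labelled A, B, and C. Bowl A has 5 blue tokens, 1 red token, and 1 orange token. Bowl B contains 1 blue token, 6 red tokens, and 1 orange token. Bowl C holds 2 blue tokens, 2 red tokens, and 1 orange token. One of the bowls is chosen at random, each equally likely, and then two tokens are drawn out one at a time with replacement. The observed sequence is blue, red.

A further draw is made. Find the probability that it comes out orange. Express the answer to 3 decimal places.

For each hypothesis, P(data | H) works out to: P(data | bowl A) = (5/7)(1/7) = 0.10204; P(data | bowl B) = (1/8)(6/8) = 0.09375; P(data | bowl C) = (2/5)(2/5) = 0.16.
Multiplying each by its prior: 1/3 · 0.10204 = 0.034014, 1/3 · 0.09375 = 0.03125, 1/3 · 0.16 = 0.053333; with total 0.1186.
The posterior is then P(bowl A | data) = 0.2868, P(bowl B | data) = 0.2635, P(bowl C | data) = 0.4497.
So P(orange next | data) = Σ P(orange next | H) P(H | data) = (1/7)(0.2868) + (1/8)(0.2635) + (1/5)(0.4497) = 0.16385.

0.164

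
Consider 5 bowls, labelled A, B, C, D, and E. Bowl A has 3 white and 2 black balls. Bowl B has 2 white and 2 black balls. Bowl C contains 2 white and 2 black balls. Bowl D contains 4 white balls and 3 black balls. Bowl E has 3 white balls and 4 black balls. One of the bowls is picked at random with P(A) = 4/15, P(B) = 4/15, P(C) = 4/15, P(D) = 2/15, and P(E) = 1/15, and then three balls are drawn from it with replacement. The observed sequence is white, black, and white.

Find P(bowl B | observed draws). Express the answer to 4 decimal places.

0.2550

Compute the likelihood of the observed sequence for each case: P(data | bowl A) = (3/5)(2/5)(3/5) = 0.144; P(data | bowl B) = (2/4)(2/4)(2/4) = 0.125; P(data | bowl C) = (2/4)(2/4)(2/4) = 0.125; P(data | bowl D) = (4/7)(3/7)(4/7) = 0.13994; P(data | bowl E) = (3/7)(4/7)(3/7) = 0.10496.
Multiplying each by its prior: 4/15 · 0.144 = 0.0384, 4/15 · 0.125 = 0.033333, 4/15 · 0.125 = 0.033333, 2/15 · 0.13994 = 0.018659, 1/15 · 0.10496 = 0.0069971; these sum to 0.13072.
Therefore the posterior P(bowl B | data) = (0.033333) / (0.13072) = 0.25499.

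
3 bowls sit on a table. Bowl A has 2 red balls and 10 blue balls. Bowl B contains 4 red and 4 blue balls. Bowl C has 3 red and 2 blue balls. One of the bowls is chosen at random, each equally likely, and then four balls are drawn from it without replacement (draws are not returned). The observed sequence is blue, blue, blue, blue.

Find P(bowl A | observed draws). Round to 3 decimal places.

0.967

Under each hypothesis, the probability of the observed sequence is: P(data | bowl A) = (10/12)(9/11)(8/10)(7/9) = 0.42424; P(data | bowl B) = (4/8)(3/7)(2/6)(1/5) = 0.014286; P(data | bowl C) = (2/5)(1/4)(0/3) = 0.
Multiplying each by its prior: 1/3 · 0.42424 = 0.14141, 1/3 · 0.014286 = 0.0047619, 1/3 · 0 = 0; these sum to 0.14618.
Therefore the posterior P(bowl A | data) = (0.14141) / (0.14618) = 0.96742.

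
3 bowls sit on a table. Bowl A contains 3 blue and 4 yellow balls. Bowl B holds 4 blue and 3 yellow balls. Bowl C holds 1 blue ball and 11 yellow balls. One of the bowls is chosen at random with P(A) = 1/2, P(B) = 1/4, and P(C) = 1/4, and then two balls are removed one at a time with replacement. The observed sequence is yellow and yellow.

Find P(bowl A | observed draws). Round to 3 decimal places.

0.389

Compute the likelihood of the observed sequence for each case: P(data | bowl A) = (4/7)(4/7) = 0.32653; P(data | bowl B) = (3/7)(3/7) = 0.18367; P(data | bowl C) = (11/12)(11/12) = 0.84028.
Multiplying each by its prior: 1/2 · 0.32653 = 0.16327, 1/4 · 0.18367 = 0.045918, 1/4 · 0.84028 = 0.21007; with total 0.41925.
Hence P(bowl A | data) = (0.16327) / (0.41925) = 0.38942.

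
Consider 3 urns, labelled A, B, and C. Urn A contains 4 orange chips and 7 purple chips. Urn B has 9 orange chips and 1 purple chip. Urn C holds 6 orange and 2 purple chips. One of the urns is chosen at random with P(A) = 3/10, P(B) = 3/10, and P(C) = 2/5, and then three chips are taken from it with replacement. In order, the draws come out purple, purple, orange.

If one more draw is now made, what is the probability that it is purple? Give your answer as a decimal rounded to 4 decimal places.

0.5039

Compute the likelihood of the observed sequence for each case: P(data | urn A) = (7/11)(7/11)(4/11) = 0.14726; P(data | urn B) = (1/10)(1/10)(9/10) = 0.009; P(data | urn C) = (2/8)(2/8)(6/8) = 0.046875.
Weighting by the prior gives 3/10 · 0.14726 = 0.044177, 3/10 · 0.009 = 0.0027, 2/5 · 0.046875 = 0.01875; these sum to 0.065627.
The posterior is then P(urn A | data) = 0.67315, P(urn B | data) = 0.041141, P(urn C | data) = 0.2857.
The predictive probability is P(purple next | data) = (7/11)(0.67315) + (1/10)(0.041141) + (1/4)(0.2857) = 0.50391.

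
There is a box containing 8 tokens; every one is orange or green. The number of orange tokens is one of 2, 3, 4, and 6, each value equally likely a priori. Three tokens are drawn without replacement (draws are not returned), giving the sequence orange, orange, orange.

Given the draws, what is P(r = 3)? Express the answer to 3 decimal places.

Compute the likelihood of the observed sequence for each case: P(data | r = 2) = (2/8)(1/7)(0/6) = 0; P(data | r = 3) = (3/8)(2/7)(1/6) = 1/56; P(data | r = 4) = (4/8)(3/7)(2/6) = 1/14; P(data | r = 6) = (6/8)(5/7)(4/6) = 5/14.
The prior-weighted likelihoods are 1/4 · 0 = 0, 1/4 · 1/56 = 1/224, 1/4 · 1/14 = 1/56, 1/4 · 5/14 = 5/56; summing to 25/224.
Hence P(r = 3 | data) = (1/224) / (25/224) = 1/25.

0.040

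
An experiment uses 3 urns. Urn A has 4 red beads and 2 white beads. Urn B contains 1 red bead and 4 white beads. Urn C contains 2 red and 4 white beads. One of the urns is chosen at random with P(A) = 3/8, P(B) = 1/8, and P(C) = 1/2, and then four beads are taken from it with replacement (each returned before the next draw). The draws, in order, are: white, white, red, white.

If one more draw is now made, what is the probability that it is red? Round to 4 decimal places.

0.3526

The likelihood of the observed sequence under each hypothesis: P(data | urn A) = (2/6)(2/6)(4/6)(2/6) = 0.024691; P(data | urn B) = (4/5)(4/5)(1/5)(4/5) = 0.1024; P(data | urn C) = (4/6)(4/6)(2/6)(4/6) = 0.098765.
The prior-weighted likelihoods are 3/8 · 0.024691 = 0.0092593, 1/8 · 0.1024 = 0.0128, 1/2 · 0.098765 = 0.049383; these sum to 0.071442.
The posterior is then P(urn A | data) = 0.12961, P(urn B | data) = 0.17917, P(urn C | data) = 0.69123.
So P(red next | data) = Σ P(red next | H) P(H | data) = (2/3)(0.12961) + (1/5)(0.17917) + (1/3)(0.69123) = 0.35265.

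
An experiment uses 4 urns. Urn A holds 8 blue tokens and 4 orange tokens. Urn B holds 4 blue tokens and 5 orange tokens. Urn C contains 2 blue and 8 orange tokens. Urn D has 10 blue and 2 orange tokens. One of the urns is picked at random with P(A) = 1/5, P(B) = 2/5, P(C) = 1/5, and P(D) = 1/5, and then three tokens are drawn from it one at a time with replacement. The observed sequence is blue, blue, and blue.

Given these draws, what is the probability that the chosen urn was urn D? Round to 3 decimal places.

0.547

For each hypothesis, P(data | H) works out to: P(data | urn A) = (8/12)(8/12)(8/12) = 0.2963; P(data | urn B) = (4/9)(4/9)(4/9) = 0.087791; P(data | urn C) = (2/10)(2/10)(2/10) = 0.008; P(data | urn D) = (10/12)(10/12)(10/12) = 0.5787.
The prior-weighted likelihoods are 1/5 · 0.2963 = 0.059259, 2/5 · 0.087791 = 0.035117, 1/5 · 0.008 = 0.0016, 1/5 · 0.5787 = 0.11574; summing to 0.21172.
By Bayes' rule, P(urn D | data) = (0.11574) / (0.21172) = 0.54668.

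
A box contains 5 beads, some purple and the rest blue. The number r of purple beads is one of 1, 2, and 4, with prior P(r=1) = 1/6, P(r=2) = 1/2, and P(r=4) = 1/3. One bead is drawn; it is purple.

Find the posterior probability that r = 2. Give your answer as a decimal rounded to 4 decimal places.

Compute the likelihood of this draw for each case: P(data | r = 1) = (1/5) = 1/5; P(data | r = 2) = (2/5) = 2/5; P(data | r = 4) = (4/5) = 4/5.
Multiplying each by its prior: 1/6 · 1/5 = 1/30, 1/2 · 2/5 = 1/5, 1/3 · 4/5 = 4/15; summing to 1/2.
Therefore the posterior P(r = 2 | data) = (1/5) / (1/2) = 2/5.

0.4000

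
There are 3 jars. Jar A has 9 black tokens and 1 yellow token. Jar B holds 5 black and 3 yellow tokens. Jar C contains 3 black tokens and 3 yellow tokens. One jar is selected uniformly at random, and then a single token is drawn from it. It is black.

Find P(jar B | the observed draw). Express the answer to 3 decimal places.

0.309

The likelihood of this draw under each hypothesis: P(data | jar A) = (9/10) = 9/10; P(data | jar B) = (5/8) = 5/8; P(data | jar C) = (3/6) = 1/2.
The prior-weighted likelihoods are 1/3 · 9/10 = 3/10, 1/3 · 5/8 = 5/24, 1/3 · 1/2 = 1/6; these sum to 27/40.
Hence P(jar B | data) = (5/24) / (27/40) = 25/81.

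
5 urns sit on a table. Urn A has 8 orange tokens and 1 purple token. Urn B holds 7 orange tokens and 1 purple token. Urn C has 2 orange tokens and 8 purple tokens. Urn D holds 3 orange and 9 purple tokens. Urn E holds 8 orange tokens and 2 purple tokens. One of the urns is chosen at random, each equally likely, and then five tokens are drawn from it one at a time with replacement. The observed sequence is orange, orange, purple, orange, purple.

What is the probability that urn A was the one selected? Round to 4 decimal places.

0.1620

The likelihood of the observed sequence under each hypothesis: P(data | urn A) = (8/9)(8/9)(1/9)(8/9)(1/9) = 0.0086708; P(data | urn B) = (7/8)(7/8)(1/8)(7/8)(1/8) = 0.010468; P(data | urn C) = (2/10)(2/10)(8/10)(2/10)(8/10) = 0.00512; P(data | urn D) = (3/12)(3/12)(9/12)(3/12)(9/12) = 0.0087891; P(data | urn E) = (8/10)(8/10)(2/10)(8/10)(2/10) = 0.02048.
Multiplying each by its prior: 1/5 · 0.0086708 = 0.0017342, 1/5 · 0.010468 = 0.0020935, 1/5 · 0.00512 = 0.001024, 1/5 · 0.0087891 = 0.0017578, 1/5 · 0.02048 = 0.004096; with total 0.010705.
Hence P(urn A | data) = (0.0017342) / (0.010705) = 0.16199.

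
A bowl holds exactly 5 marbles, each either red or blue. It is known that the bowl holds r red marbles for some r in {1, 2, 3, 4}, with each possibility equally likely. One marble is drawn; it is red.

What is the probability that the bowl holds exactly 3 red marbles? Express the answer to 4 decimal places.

0.3000

Under each hypothesis, the probability of this draw is: P(data | r = 1) = (1/5) = 1/5; P(data | r = 2) = (2/5) = 2/5; P(data | r = 3) = (3/5) = 3/5; P(data | r = 4) = (4/5) = 4/5.
Multiplying each by its prior: 1/4 · 1/5 = 1/20, 1/4 · 2/5 = 1/10, 1/4 · 3/5 = 3/20, 1/4 · 4/5 = 1/5; summing to 1/2.
Therefore the posterior P(r = 3 | data) = (3/20) / (1/2) = 3/10.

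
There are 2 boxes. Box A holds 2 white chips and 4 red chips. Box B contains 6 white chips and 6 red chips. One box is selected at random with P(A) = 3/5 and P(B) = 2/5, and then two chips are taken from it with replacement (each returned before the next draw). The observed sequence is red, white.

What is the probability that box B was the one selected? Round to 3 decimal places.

Compute the likelihood of the observed sequence for each case: P(data | box A) = (4/6)(2/6) = 2/9; P(data | box B) = (6/12)(6/12) = 1/4.
Multiplying each by its prior: 3/5 · 2/9 = 2/15, 2/5 · 1/4 = 1/10; with total 7/30.
By Bayes' rule, P(box B | data) = (1/10) / (7/30) = 3/7.

0.429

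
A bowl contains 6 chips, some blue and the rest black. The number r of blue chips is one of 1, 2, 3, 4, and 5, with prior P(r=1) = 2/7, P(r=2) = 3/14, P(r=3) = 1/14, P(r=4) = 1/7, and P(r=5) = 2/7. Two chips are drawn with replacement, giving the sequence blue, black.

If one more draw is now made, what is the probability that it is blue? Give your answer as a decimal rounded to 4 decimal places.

Compute the likelihood of the observed sequence for each case: P(data | r = 1) = (1/6)(5/6) = 5/36; P(data | r = 2) = (2/6)(4/6) = 2/9; P(data | r = 3) = (3/6)(3/6) = 1/4; P(data | r = 4) = (4/6)(2/6) = 2/9; P(data | r = 5) = (5/6)(1/6) = 5/36.
Multiplying each by its prior: 2/7 · 5/36 = 5/126, 3/14 · 2/9 = 1/21, 1/14 · 1/4 = 1/56, 1/7 · 2/9 = 2/63, 2/7 · 5/36 = 5/126; these sum to 89/504.
Dividing through by the total gives posterior P(r = 1 | data) = 20/89, P(r = 2 | data) = 24/89, P(r = 3 | data) = 9/89, P(r = 4 | data) = 16/89, P(r = 5 | data) = 20/89.
The predictive probability is P(blue next | data) = (1/6)(20/89) + (1/3)(24/89) + (1/2)(9/89) + (2/3)(16/89) + (5/6)(20/89) = 259/534.

0.4850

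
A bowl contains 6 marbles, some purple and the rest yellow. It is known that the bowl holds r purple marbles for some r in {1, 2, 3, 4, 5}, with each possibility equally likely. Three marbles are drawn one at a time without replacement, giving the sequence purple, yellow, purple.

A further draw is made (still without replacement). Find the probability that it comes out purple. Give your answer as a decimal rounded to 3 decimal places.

0.600

Under each hypothesis, the probability of the observed sequence is: P(data | r = 1) = (1/6)(5/5)(0/4) = 0; P(data | r = 2) = (2/6)(4/5)(1/4) = 1/15; P(data | r = 3) = (3/6)(3/5)(2/4) = 3/20; P(data | r = 4) = (4/6)(2/5)(3/4) = 1/5; P(data | r = 5) = (5/6)(1/5)(4/4) = 1/6.
The prior-weighted likelihoods are 1/5 · 0 = 0, 1/5 · 1/15 = 1/75, 1/5 · 3/20 = 3/100, 1/5 · 1/5 = 1/25, 1/5 · 1/6 = 1/30; summing to 7/60.
The posterior is then P(r = 1 | data) = 0, P(r = 2 | data) = 4/35, P(r = 3 | data) = 9/35, P(r = 4 | data) = 12/35, P(r = 5 | data) = 2/7.
The predictive probability is P(purple next | data) = (0)(4/35) + (1/3)(9/35) + (2/3)(12/35) + (1)(2/7) = 3/5.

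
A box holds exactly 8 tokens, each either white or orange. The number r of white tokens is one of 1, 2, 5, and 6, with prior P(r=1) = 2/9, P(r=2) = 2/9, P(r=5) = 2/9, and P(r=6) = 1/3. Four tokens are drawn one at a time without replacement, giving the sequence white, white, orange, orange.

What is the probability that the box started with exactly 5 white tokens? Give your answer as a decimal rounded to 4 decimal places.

0.4444

The likelihood of the observed sequence under each hypothesis: P(data | r = 1) = (1/8)(0/7) = 0; P(data | r = 2) = (2/8)(1/7)(6/6)(5/5) = 1/28; P(data | r = 5) = (5/8)(4/7)(3/6)(2/5) = 1/14; P(data | r = 6) = (6/8)(5/7)(2/6)(1/5) = 1/28.
The prior-weighted likelihoods are 2/9 · 0 = 0, 2/9 · 1/28 = 1/126, 2/9 · 1/14 = 1/63, 1/3 · 1/28 = 1/84; summing to 1/28.
So P(r = 5 | data) = (1/63) / (1/28) = 4/9.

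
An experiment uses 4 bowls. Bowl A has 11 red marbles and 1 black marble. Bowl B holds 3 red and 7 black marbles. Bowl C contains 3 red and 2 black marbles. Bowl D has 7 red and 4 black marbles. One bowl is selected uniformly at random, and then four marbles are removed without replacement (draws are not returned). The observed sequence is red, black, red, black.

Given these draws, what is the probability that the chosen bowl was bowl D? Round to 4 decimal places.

0.2979

Under each hypothesis, the probability of the observed sequence is: P(data | bowl A) = (11/12)(1/11)(10/10)(0/9) = 0; P(data | bowl B) = (3/10)(7/9)(2/8)(6/7) = 1/20; P(data | bowl C) = (3/5)(2/4)(2/3)(1/2) = 1/10; P(data | bowl D) = (7/11)(4/10)(6/9)(3/8) = 7/110.
Multiplying each by its prior: 1/4 · 0 = 0, 1/4 · 1/20 = 1/80, 1/4 · 1/10 = 1/40, 1/4 · 7/110 = 7/440; summing to 47/880.
Hence P(bowl D | data) = (7/440) / (47/880) = 14/47.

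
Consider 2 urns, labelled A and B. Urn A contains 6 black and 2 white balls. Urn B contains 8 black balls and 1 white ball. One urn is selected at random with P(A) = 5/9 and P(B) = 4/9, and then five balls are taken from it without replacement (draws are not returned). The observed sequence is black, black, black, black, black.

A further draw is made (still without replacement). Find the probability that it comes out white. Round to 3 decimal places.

Under each hypothesis, the probability of the observed sequence is: P(data | urn A) = (6/8)(5/7)(4/6)(3/5)(2/4) = 0.10714; P(data | urn B) = (8/9)(7/8)(6/7)(5/6)(4/5) = 0.44444.
Weighting by the prior gives 5/9 · 0.10714 = 0.059524, 4/9 · 0.44444 = 0.19753; these sum to 0.25705.
Dividing through by the total gives posterior P(urn A | data) = 0.23156, P(urn B | data) = 0.76844.
So P(white next | data) = Σ P(white next | H) P(H | data) = (2/3)(0.23156) + (1/4)(0.76844) = 0.34648.

0.346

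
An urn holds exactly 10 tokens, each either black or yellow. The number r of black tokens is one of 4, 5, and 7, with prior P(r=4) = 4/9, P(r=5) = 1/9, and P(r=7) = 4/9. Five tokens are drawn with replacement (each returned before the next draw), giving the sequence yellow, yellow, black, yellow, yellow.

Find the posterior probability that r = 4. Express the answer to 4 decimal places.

The likelihood of the observed sequence under each hypothesis: P(data | r = 4) = (6/10)(6/10)(4/10)(6/10)(6/10) = 0.05184; P(data | r = 5) = (5/10)(5/10)(5/10)(5/10)(5/10) = 0.03125; P(data | r = 7) = (3/10)(3/10)(7/10)(3/10)(3/10) = 0.00567.
The prior-weighted likelihoods are 4/9 · 0.05184 = 0.02304, 1/9 · 0.03125 = 0.0034722, 4/9 · 0.00567 = 0.00252; these sum to 0.029032.
By Bayes' rule, P(r = 4 | data) = (0.02304) / (0.029032) = 0.7936.

0.7936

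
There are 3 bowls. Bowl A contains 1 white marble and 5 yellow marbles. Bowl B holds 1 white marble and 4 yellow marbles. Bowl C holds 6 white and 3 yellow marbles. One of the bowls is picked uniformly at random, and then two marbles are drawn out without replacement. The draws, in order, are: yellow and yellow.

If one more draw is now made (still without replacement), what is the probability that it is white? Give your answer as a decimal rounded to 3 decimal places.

0.325

Under each hypothesis, the probability of the observed sequence is: P(data | bowl A) = (5/6)(4/5) = 2/3; P(data | bowl B) = (4/5)(3/4) = 3/5; P(data | bowl C) = (3/9)(2/8) = 1/12.
Multiplying each by its prior: 1/3 · 2/3 = 2/9, 1/3 · 3/5 = 1/5, 1/3 · 1/12 = 1/36; summing to 9/20.
The posterior is then P(bowl A | data) = 40/81, P(bowl B | data) = 4/9, P(bowl C | data) = 5/81.
The predictive probability is P(white next | data) = (1/4)(40/81) + (1/3)(4/9) + (6/7)(5/81) = 184/567.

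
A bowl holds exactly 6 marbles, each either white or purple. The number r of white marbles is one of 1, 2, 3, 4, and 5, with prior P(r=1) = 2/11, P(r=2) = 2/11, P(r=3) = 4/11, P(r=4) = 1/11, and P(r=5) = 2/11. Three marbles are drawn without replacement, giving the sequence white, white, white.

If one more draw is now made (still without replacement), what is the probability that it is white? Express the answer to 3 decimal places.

0.524

Compute the likelihood of the observed sequence for each case: P(data | r = 1) = (1/6)(0/5) = 0; P(data | r = 2) = (2/6)(1/5)(0/4) = 0; P(data | r = 3) = (3/6)(2/5)(1/4) = 1/20; P(data | r = 4) = (4/6)(3/5)(2/4) = 1/5; P(data | r = 5) = (5/6)(4/5)(3/4) = 1/2.
The prior-weighted likelihoods are 2/11 · 0 = 0, 2/11 · 0 = 0, 4/11 · 1/20 = 1/55, 1/11 · 1/5 = 1/55, 2/11 · 1/2 = 1/11; these sum to 7/55.
The posterior is then P(r = 1 | data) = 0, P(r = 2 | data) = 0, P(r = 3 | data) = 1/7, P(r = 4 | data) = 1/7, P(r = 5 | data) = 5/7.
So P(white next | data) = Σ P(white next | H) P(H | data) = (0)(1/7) + (1/3)(1/7) + (2/3)(5/7) = 11/21.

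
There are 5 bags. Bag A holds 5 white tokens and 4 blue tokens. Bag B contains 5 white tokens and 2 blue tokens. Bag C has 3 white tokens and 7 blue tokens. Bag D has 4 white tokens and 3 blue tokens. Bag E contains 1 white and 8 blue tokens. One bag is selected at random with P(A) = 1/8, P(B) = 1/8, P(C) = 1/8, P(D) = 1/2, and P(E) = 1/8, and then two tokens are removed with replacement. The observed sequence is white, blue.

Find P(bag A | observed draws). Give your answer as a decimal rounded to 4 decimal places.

Under each hypothesis, the probability of the observed sequence is: P(data | bag A) = (5/9)(4/9) = 0.24691; P(data | bag B) = (5/7)(2/7) = 0.20408; P(data | bag C) = (3/10)(7/10) = 0.21; P(data | bag D) = (4/7)(3/7) = 0.2449; P(data | bag E) = (1/9)(8/9) = 0.098765.
Weighting by the prior gives 1/8 · 0.24691 = 0.030864, 1/8 · 0.20408 = 0.02551, 1/8 · 0.21 = 0.02625, 1/2 · 0.2449 = 0.12245, 1/8 · 0.098765 = 0.012346; with total 0.21742.
By Bayes' rule, P(bag A | data) = (0.030864) / (0.21742) = 0.14196.

0.1420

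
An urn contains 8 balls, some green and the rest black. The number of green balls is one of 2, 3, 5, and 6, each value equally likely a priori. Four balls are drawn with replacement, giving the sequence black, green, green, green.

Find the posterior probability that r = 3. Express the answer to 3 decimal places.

Under each hypothesis, the probability of the observed sequence is: P(data | r = 2) = (6/8)(2/8)(2/8)(2/8) = 0.011719; P(data | r = 3) = (5/8)(3/8)(3/8)(3/8) = 0.032959; P(data | r = 5) = (3/8)(5/8)(5/8)(5/8) = 0.091553; P(data | r = 6) = (2/8)(6/8)(6/8)(6/8) = 0.10547.
The prior-weighted likelihoods are 1/4 · 0.011719 = 0.0029297, 1/4 · 0.032959 = 0.0082397, 1/4 · 0.091553 = 0.022888, 1/4 · 0.10547 = 0.026367; these sum to 0.060425.
Hence P(r = 3 | data) = (0.0082397) / (0.060425) = 0.13636.

0.136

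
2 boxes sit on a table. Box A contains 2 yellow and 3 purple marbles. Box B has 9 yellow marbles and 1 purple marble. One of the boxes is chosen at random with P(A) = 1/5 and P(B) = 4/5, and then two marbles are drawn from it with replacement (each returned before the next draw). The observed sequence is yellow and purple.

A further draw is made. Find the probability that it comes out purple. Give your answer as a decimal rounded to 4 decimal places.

Under each hypothesis, the probability of the observed sequence is: P(data | box A) = (2/5)(3/5) = 6/25; P(data | box B) = (9/10)(1/10) = 9/100.
Multiplying each by its prior: 1/5 · 6/25 = 6/125, 4/5 · 9/100 = 9/125; these sum to 3/25.
Normalising, the posterior is P(box A | data) = 2/5, P(box B | data) = 3/5.
So P(purple next | data) = Σ P(purple next | H) P(H | data) = (3/5)(2/5) + (1/10)(3/5) = 3/10.

0.3000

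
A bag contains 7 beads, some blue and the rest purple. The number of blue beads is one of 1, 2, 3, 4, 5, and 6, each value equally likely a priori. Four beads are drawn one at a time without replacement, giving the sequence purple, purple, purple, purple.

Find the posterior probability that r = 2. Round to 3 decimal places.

0.238

Compute the likelihood of the observed sequence for each case: P(data | r = 1) = (6/7)(5/6)(4/5)(3/4) = 3/7; P(data | r = 2) = (5/7)(4/6)(3/5)(2/4) = 1/7; P(data | r = 3) = (4/7)(3/6)(2/5)(1/4) = 1/35; P(data | r = 4) = (3/7)(2/6)(1/5)(0/4) = 0; P(data | r = 5) = (2/7)(1/6)(0/5) = 0; P(data | r = 6) = (1/7)(0/6) = 0.
Weighting by the prior gives 1/6 · 3/7 = 1/14, 1/6 · 1/7 = 1/42, 1/6 · 1/35 = 1/210, 1/6 · 0 = 0, 1/6 · 0 = 0, 1/6 · 0 = 0; these sum to 1/10.
So P(r = 2 | data) = (1/42) / (1/10) = 5/21.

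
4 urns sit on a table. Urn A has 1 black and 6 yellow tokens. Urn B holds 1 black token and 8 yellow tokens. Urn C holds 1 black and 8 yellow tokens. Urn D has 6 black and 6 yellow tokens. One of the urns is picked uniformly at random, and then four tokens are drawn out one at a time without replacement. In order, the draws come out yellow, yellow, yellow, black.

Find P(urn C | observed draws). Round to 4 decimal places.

0.2610

Under each hypothesis, the probability of the observed sequence is: P(data | urn A) = (6/7)(5/6)(4/5)(1/4) = 0.14286; P(data | urn B) = (8/9)(7/8)(6/7)(1/6) = 0.11111; P(data | urn C) = (8/9)(7/8)(6/7)(1/6) = 0.11111; P(data | urn D) = (6/12)(5/11)(4/10)(6/9) = 0.060606.
Weighting by the prior gives 1/4 · 0.14286 = 0.035714, 1/4 · 0.11111 = 0.027778, 1/4 · 0.11111 = 0.027778, 1/4 · 0.060606 = 0.015152; summing to 0.10642.
By Bayes' rule, P(urn C | data) = (0.027778) / (0.10642) = 0.26102.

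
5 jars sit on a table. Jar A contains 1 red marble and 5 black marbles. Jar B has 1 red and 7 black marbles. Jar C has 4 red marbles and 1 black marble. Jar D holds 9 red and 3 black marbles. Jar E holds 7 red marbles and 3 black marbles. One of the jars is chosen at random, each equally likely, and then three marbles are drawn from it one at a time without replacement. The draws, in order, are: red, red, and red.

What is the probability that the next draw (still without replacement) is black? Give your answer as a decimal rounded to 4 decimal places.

Under each hypothesis, the probability of the observed sequence is: P(data | jar A) = (1/6)(0/5) = 0; P(data | jar B) = (1/8)(0/7) = 0; P(data | jar C) = (4/5)(3/4)(2/3) = 0.4; P(data | jar D) = (9/12)(8/11)(7/10) = 0.38182; P(data | jar E) = (7/10)(6/9)(5/8) = 0.29167.
Multiplying each by its prior: 1/5 · 0 = 0, 1/5 · 0 = 0, 1/5 · 0.4 = 0.08, 1/5 · 0.38182 = 0.076364, 1/5 · 0.29167 = 0.058333; with total 0.2147.
Normalising, the posterior is P(jar A | data) = 0, P(jar B | data) = 0, P(jar C | data) = 0.37262, P(jar D | data) = 0.35568, P(jar E | data) = 0.2717.
So P(black next | data) = Σ P(black next | H) P(H | data) = (1/2)(0.37262) + (1/3)(0.35568) + (3/7)(0.2717) = 0.42131.

0.4213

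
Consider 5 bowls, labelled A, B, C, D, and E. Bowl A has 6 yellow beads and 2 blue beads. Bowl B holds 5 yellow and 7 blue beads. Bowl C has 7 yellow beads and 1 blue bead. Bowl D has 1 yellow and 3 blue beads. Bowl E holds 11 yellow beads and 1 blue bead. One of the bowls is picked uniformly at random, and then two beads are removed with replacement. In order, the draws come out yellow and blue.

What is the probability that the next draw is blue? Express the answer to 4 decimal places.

For each hypothesis, P(data | H) works out to: P(data | bowl A) = (6/8)(2/8) = 0.1875; P(data | bowl B) = (5/12)(7/12) = 0.24306; P(data | bowl C) = (7/8)(1/8) = 0.10938; P(data | bowl D) = (1/4)(3/4) = 0.1875; P(data | bowl E) = (11/12)(1/12) = 0.076389.
Weighting by the prior gives 1/5 · 0.1875 = 0.0375, 1/5 · 0.24306 = 0.048611, 1/5 · 0.10938 = 0.021875, 1/5 · 0.1875 = 0.0375, 1/5 · 0.076389 = 0.015278; these sum to 0.16076.
Normalising, the posterior is P(bowl A | data) = 0.23326, P(bowl B | data) = 0.30238, P(bowl C | data) = 0.13607, P(bowl D | data) = 0.23326, P(bowl E | data) = 0.095032.
So P(blue next | data) = Σ P(blue next | H) P(H | data) = (1/4)(0.23326) + (7/12)(0.30238) + (1/8)(0.13607) + (3/4)(0.23326) + (1/12)(0.095032) = 0.43458.

0.4346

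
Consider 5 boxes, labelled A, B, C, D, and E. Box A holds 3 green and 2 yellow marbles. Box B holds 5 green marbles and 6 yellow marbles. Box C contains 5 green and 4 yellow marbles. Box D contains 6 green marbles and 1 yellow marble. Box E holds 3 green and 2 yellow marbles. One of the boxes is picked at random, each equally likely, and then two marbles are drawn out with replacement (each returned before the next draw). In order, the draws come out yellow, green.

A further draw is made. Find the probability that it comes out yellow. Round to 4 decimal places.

0.4142

For each hypothesis, P(data | H) works out to: P(data | box A) = (2/5)(3/5) = 0.24; P(data | box B) = (6/11)(5/11) = 0.24793; P(data | box C) = (4/9)(5/9) = 0.24691; P(data | box D) = (1/7)(6/7) = 0.12245; P(data | box E) = (2/5)(3/5) = 0.24.
Multiplying each by its prior: 1/5 · 0.24 = 0.048, 1/5 · 0.24793 = 0.049587, 1/5 · 0.24691 = 0.049383, 1/5 · 0.12245 = 0.02449, 1/5 · 0.24 = 0.048; summing to 0.21946.
Dividing through by the total gives posterior P(box A | data) = 0.21872, P(box B | data) = 0.22595, P(box C | data) = 0.22502, P(box D | data) = 0.11159, P(box E | data) = 0.21872.
So P(yellow next | data) = Σ P(yellow next | H) P(H | data) = (2/5)(0.21872) + (6/11)(0.22595) + (4/9)(0.22502) + (1/7)(0.11159) + (2/5)(0.21872) = 0.41417.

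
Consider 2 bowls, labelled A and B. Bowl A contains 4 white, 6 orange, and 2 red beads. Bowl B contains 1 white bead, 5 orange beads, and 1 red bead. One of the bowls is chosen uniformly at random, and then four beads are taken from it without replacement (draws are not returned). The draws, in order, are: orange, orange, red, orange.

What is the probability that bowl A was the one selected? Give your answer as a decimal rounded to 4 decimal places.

0.2205

The likelihood of the observed sequence under each hypothesis: P(data | bowl A) = (6/12)(5/11)(2/10)(4/9) = 0.020202; P(data | bowl B) = (5/7)(4/6)(1/5)(3/4) = 0.071429.
The prior-weighted likelihoods are 1/2 · 0.020202 = 0.010101, 1/2 · 0.071429 = 0.035714; with total 0.045815.
So P(bowl A | data) = (0.010101) / (0.045815) = 0.22047.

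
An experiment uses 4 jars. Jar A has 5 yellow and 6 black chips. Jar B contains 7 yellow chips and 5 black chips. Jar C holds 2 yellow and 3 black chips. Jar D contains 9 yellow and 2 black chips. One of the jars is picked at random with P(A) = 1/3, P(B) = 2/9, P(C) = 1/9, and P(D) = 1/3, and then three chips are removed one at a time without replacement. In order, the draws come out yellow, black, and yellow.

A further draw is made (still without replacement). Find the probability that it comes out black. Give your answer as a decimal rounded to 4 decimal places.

For each hypothesis, P(data | H) works out to: P(data | jar A) = (5/11)(6/10)(4/9) = 4/33; P(data | jar B) = (7/12)(5/11)(6/10) = 7/44; P(data | jar C) = (2/5)(3/4)(1/3) = 1/10; P(data | jar D) = (9/11)(2/10)(8/9) = 8/55.
Weighting by the prior gives 1/3 · 4/33 = 4/99, 2/9 · 7/44 = 7/198, 1/9 · 1/10 = 1/90, 1/3 · 8/55 = 8/165; with total 67/495.
Normalising, the posterior is P(jar A | data) = 20/67, P(jar B | data) = 35/134, P(jar C | data) = 11/134, P(jar D | data) = 24/67.
Averaging over the posterior, P(black next | data) = (5/8)(20/67) + (4/9)(35/134) + (1)(11/134) + (1/8)(24/67) = 259/603.

0.4295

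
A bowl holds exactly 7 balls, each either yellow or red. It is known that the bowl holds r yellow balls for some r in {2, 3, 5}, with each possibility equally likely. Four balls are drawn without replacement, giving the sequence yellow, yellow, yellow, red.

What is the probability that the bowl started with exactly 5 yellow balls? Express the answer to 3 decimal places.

For each hypothesis, P(data | H) works out to: P(data | r = 2) = (2/7)(1/6)(0/5) = 0; P(data | r = 3) = (3/7)(2/6)(1/5)(4/4) = 1/35; P(data | r = 5) = (5/7)(4/6)(3/5)(2/4) = 1/7.
The prior-weighted likelihoods are 1/3 · 0 = 0, 1/3 · 1/35 = 1/105, 1/3 · 1/7 = 1/21; summing to 2/35.
Therefore the posterior P(r = 5 | data) = (1/21) / (2/35) = 5/6.

0.833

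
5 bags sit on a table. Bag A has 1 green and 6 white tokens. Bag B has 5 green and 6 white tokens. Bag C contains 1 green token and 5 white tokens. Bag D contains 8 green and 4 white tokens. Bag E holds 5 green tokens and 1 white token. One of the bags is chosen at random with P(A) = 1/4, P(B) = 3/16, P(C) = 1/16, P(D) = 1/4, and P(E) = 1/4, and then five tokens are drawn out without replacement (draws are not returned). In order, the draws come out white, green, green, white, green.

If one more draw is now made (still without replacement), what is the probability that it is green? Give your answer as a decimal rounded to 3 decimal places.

Compute the likelihood of the observed sequence for each case: P(data | bag A) = (6/7)(1/6)(0/5) = 0; P(data | bag B) = (6/11)(5/10)(4/9)(5/8)(3/7) = 0.032468; P(data | bag C) = (5/6)(1/5)(0/4) = 0; P(data | bag D) = (4/12)(8/11)(7/10)(3/9)(6/8) = 0.042424; P(data | bag E) = (1/6)(5/5)(4/4)(0/3) = 0.
Multiplying each by its prior: 1/4 · 0 = 0, 3/16 · 0.032468 = 0.0060877, 1/16 · 0 = 0, 1/4 · 0.042424 = 0.010606, 1/4 · 0 = 0; with total 0.016694.
Normalising, the posterior is P(bag A | data) = 0, P(bag B | data) = 0.36467, P(bag C | data) = 0, P(bag D | data) = 0.63533, P(bag E | data) = 0.
The predictive probability is P(green next | data) = (1/3)(0.36467) + (5/7)(0.63533) = 0.57536.

0.575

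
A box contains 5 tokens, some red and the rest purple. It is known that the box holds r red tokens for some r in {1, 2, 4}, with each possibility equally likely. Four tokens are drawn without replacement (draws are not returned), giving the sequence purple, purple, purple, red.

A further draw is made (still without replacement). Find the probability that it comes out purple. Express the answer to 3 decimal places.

0.667

Under each hypothesis, the probability of the observed sequence is: P(data | r = 1) = (4/5)(3/4)(2/3)(1/2) = 1/5; P(data | r = 2) = (3/5)(2/4)(1/3)(2/2) = 1/10; P(data | r = 4) = (1/5)(0/4) = 0.
Multiplying each by its prior: 1/3 · 1/5 = 1/15, 1/3 · 1/10 = 1/30, 1/3 · 0 = 0; with total 1/10.
Dividing through by the total gives posterior P(r = 1 | data) = 2/3, P(r = 2 | data) = 1/3, P(r = 4 | data) = 0.
So P(purple next | data) = Σ P(purple next | H) P(H | data) = (1)(2/3) + (0)(1/3) = 2/3.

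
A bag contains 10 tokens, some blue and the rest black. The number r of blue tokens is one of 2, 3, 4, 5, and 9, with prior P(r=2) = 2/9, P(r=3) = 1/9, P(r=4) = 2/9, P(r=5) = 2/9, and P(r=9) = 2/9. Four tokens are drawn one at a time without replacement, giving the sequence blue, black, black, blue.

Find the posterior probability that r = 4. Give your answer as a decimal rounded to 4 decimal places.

For each hypothesis, P(data | H) works out to: P(data | r = 2) = (2/10)(8/9)(7/8)(1/7) = 0.022222; P(data | r = 3) = (3/10)(7/9)(6/8)(2/7) = 0.05; P(data | r = 4) = (4/10)(6/9)(5/8)(3/7) = 0.071429; P(data | r = 5) = (5/10)(5/9)(4/8)(4/7) = 0.079365; P(data | r = 9) = (9/10)(1/9)(0/8) = 0.
Weighting by the prior gives 2/9 · 0.022222 = 0.0049383, 1/9 · 0.05 = 0.0055556, 2/9 · 0.071429 = 0.015873, 2/9 · 0.079365 = 0.017637, 2/9 · 0 = 0; summing to 0.044004.
Hence P(r = 4 | data) = (0.015873) / (0.044004) = 0.36072.

0.3607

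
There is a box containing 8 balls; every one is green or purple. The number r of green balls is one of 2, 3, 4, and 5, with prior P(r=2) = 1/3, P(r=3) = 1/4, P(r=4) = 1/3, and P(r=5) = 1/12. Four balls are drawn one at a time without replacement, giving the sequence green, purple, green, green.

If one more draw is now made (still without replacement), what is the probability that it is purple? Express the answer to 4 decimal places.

The likelihood of the observed sequence under each hypothesis: P(data | r = 2) = (2/8)(6/7)(1/6)(0/5) = 0; P(data | r = 3) = (3/8)(5/7)(2/6)(1/5) = 0.017857; P(data | r = 4) = (4/8)(4/7)(3/6)(2/5) = 0.057143; P(data | r = 5) = (5/8)(3/7)(4/6)(3/5) = 0.10714.
Multiplying each by its prior: 1/3 · 0 = 0, 1/4 · 0.017857 = 0.0044643, 1/3 · 0.057143 = 0.019048, 1/12 · 0.10714 = 0.0089286; summing to 0.03244.
Dividing through by the total gives posterior P(r = 2 | data) = 0, P(r = 3 | data) = 0.13761, P(r = 4 | data) = 0.58716, P(r = 5 | data) = 0.27523.
So P(purple next | data) = Σ P(purple next | H) P(H | data) = (1)(0.13761) + (3/4)(0.58716) + (1/2)(0.27523) = 0.7156.

0.7156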